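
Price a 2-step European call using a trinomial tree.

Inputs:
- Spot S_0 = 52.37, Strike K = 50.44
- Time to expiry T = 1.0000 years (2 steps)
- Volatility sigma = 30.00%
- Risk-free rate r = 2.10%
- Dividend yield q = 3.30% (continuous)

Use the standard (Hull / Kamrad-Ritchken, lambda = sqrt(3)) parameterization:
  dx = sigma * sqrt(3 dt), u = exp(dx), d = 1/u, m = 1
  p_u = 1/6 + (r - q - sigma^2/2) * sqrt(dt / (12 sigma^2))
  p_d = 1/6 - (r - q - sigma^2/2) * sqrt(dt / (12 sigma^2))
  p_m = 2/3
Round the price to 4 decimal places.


Answer: Price = V(0,0) = 6.0850

Derivation:
dt = T/N = 0.500000; dx = sigma*sqrt(3*dt) = 0.367423
u = exp(dx) = 1.444009; d = 1/u = 0.692516
p_u = 0.127883, p_m = 0.666667, p_d = 0.205450
Discount per step: exp(-r*dt) = 0.989555
Stock lattice S(k, j) with j the centered position index:
  k=0: S(0,+0) = 52.3700
  k=1: S(1,-1) = 36.2671; S(1,+0) = 52.3700; S(1,+1) = 75.6228
  k=2: S(2,-2) = 25.1155; S(2,-1) = 36.2671; S(2,+0) = 52.3700; S(2,+1) = 75.6228; S(2,+2) = 109.2000
Terminal payoffs V(N, j) = max(S_T - K, 0):
  V(2,-2) = 0.000000; V(2,-1) = 0.000000; V(2,+0) = 1.930000; V(2,+1) = 25.182766; V(2,+2) = 58.759975
Backward induction: V(k, j) = exp(-r*dt) * [p_u * V(k+1, j+1) + p_m * V(k+1, j) + p_d * V(k+1, j-1)]
  V(1,-1) = exp(-r*dt) * [p_u*1.930000 + p_m*0.000000 + p_d*0.000000] = 0.244236
  V(1,+0) = exp(-r*dt) * [p_u*25.182766 + p_m*1.930000 + p_d*0.000000] = 4.460039
  V(1,+1) = exp(-r*dt) * [p_u*58.759975 + p_m*25.182766 + p_d*1.930000] = 24.441449
  V(0,+0) = exp(-r*dt) * [p_u*24.441449 + p_m*4.460039 + p_d*0.244236] = 6.084957


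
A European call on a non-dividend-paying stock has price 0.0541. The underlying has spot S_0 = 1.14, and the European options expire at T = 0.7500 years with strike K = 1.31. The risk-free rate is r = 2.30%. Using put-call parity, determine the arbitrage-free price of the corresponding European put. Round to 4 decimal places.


Answer: Put price = 0.2017

Derivation:
Put-call parity: C - P = S_0 * exp(-qT) - K * exp(-rT).
S_0 * exp(-qT) = 1.1400 * 1.00000000 = 1.14000000
K * exp(-rT) = 1.3100 * 0.98289793 = 1.28759629
P = C - S*exp(-qT) + K*exp(-rT)
P = 0.0541 - 1.14000000 + 1.28759629 = 0.2017


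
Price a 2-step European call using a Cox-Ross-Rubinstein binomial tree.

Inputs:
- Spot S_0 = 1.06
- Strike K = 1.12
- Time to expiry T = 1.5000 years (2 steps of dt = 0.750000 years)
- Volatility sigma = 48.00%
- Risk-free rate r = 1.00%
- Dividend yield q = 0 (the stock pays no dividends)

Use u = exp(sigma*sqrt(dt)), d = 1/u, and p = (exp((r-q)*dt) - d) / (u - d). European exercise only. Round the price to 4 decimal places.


Answer: Price = V(0,0) = 0.2138

Derivation:
dt = T/N = 0.750000
u = exp(sigma*sqrt(dt)) = 1.515419; d = 1/u = 0.659883
p = (exp((r-q)*dt) - d) / (u - d) = 0.406347
Discount per step: exp(-r*dt) = 0.992528
Stock lattice S(k, i) with i counting down-moves:
  k=0: S(0,0) = 1.0600
  k=1: S(1,0) = 1.6063; S(1,1) = 0.6995
  k=2: S(2,0) = 2.4343; S(2,1) = 1.0600; S(2,2) = 0.4616
Terminal payoffs V(N, i) = max(S_T - K, 0):
  V(2,0) = 1.314286; V(2,1) = 0.000000; V(2,2) = 0.000000
Backward induction: V(k, i) = exp(-r*dt) * [p * V(k+1, i) + (1-p) * V(k+1, i+1)].
  V(1,0) = exp(-r*dt) * [p*1.314286 + (1-p)*0.000000] = 0.530066
  V(1,1) = exp(-r*dt) * [p*0.000000 + (1-p)*0.000000] = 0.000000
  V(0,0) = exp(-r*dt) * [p*0.530066 + (1-p)*0.000000] = 0.213782


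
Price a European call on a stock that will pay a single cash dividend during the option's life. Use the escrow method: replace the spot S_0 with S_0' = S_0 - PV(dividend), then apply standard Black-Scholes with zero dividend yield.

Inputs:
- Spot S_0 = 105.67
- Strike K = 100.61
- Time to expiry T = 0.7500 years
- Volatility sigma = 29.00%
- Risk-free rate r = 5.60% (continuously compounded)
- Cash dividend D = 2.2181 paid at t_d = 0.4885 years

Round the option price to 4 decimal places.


Answer: Price = 13.9003

Derivation:
PV(D) = D * exp(-r * t_d) = 2.2181 * 0.97301479 = 2.15824410
S_0' = S_0 - PV(D) = 105.6700 - 2.15824410 = 103.51175590
d1 = (ln(S_0'/K) + (r + sigma^2/2)*T) / (sigma*sqrt(T)) = 0.40602071
d2 = d1 - sigma*sqrt(T) = 0.15487335
exp(-rT) = 0.95886978
N(d1) = 0.65763631; N(d2) = 0.56153942
C = S_0' * N(d1) - K * exp(-rT) * N(d2) = 103.51175590 * 0.65763631 - 100.6100 * 0.95886978 * 0.56153942 = 13.9003


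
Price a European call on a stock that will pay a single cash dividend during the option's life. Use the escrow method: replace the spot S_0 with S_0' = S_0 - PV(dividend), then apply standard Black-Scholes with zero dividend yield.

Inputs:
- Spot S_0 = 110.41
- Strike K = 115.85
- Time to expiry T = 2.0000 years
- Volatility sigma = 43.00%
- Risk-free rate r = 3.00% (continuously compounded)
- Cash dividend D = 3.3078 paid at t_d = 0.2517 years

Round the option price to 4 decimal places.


Answer: Price = 24.8535

Derivation:
PV(D) = D * exp(-r * t_d) = 3.3078 * 0.99247744 = 3.28291687
S_0' = S_0 - PV(D) = 110.4100 - 3.28291687 = 107.12708313
d1 = (ln(S_0'/K) + (r + sigma^2/2)*T) / (sigma*sqrt(T)) = 0.27399495
d2 = d1 - sigma*sqrt(T) = -0.33411688
exp(-rT) = 0.94176453
N(d1) = 0.60795575; N(d2) = 0.36914568
C = S_0' * N(d1) - K * exp(-rT) * N(d2) = 107.12708313 * 0.60795575 - 115.8500 * 0.94176453 * 0.36914568 = 24.8535


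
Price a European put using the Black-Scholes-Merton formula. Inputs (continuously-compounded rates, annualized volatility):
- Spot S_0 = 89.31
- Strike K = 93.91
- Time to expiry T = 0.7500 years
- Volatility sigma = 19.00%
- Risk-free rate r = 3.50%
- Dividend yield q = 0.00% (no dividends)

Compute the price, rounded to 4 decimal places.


Answer: Price = 7.0732

Derivation:
d1 = (ln(S/K) + (r - q + 0.5*sigma^2) * T) / (sigma * sqrt(T)) = -0.06342292
d2 = d1 - sigma * sqrt(T) = -0.22796775
exp(-rT) = 0.97409154; exp(-qT) = 1.00000000
P = K * exp(-rT) * N(-d2) - S_0 * exp(-qT) * N(-d1)
N(-d1) = 0.52528513; N(-d2) = 0.59016434
P = 93.9100 * 0.97409154 * 0.59016434 - 89.3100 * 1.00000000 * 0.52528513 = 7.0732


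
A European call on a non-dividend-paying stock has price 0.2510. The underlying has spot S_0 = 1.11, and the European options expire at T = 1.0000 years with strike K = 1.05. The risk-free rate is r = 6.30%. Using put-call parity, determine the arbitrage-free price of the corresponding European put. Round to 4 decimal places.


Answer: Put price = 0.1269

Derivation:
Put-call parity: C - P = S_0 * exp(-qT) - K * exp(-rT).
S_0 * exp(-qT) = 1.1100 * 1.00000000 = 1.11000000
K * exp(-rT) = 1.0500 * 0.93894347 = 0.98589065
P = C - S*exp(-qT) + K*exp(-rT)
P = 0.2510 - 1.11000000 + 0.98589065 = 0.1269


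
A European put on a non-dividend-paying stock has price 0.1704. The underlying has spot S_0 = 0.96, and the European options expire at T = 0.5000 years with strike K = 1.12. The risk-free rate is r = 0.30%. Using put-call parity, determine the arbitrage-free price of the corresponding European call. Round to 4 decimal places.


Put-call parity: C - P = S_0 * exp(-qT) - K * exp(-rT).
S_0 * exp(-qT) = 0.9600 * 1.00000000 = 0.96000000
K * exp(-rT) = 1.1200 * 0.99850112 = 1.11832126
C = P + S*exp(-qT) - K*exp(-rT)
C = 0.1704 + 0.96000000 - 1.11832126 = 0.0121

Answer: Call price = 0.0121


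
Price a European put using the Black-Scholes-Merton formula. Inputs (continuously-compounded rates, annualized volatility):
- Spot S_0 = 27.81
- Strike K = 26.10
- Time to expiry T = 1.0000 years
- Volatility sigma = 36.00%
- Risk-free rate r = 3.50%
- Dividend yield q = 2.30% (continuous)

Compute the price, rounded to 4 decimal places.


d1 = (ln(S/K) + (r - q + 0.5*sigma^2) * T) / (sigma * sqrt(T)) = 0.38961209
d2 = d1 - sigma * sqrt(T) = 0.02961209
exp(-rT) = 0.96560542; exp(-qT) = 0.97726248
P = K * exp(-rT) * N(-d2) - S_0 * exp(-qT) * N(-d1)
N(-d1) = 0.34841170; N(-d2) = 0.48818821
P = 26.1000 * 0.96560542 * 0.48818821 - 27.8100 * 0.97726248 * 0.34841170 = 2.8344

Answer: Price = 2.8344


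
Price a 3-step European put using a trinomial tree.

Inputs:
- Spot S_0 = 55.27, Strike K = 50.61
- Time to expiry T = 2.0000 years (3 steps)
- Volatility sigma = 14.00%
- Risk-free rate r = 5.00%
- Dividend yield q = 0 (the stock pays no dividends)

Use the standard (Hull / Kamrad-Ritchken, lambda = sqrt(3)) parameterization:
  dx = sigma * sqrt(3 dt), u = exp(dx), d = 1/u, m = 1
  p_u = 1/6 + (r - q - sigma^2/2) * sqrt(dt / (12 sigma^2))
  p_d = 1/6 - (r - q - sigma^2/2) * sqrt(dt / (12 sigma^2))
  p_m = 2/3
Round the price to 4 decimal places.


dt = T/N = 0.666667; dx = sigma*sqrt(3*dt) = 0.197990
u = exp(dx) = 1.218950; d = 1/u = 0.820378
p_u = 0.234347, p_m = 0.666667, p_d = 0.098986
Discount per step: exp(-r*dt) = 0.967216
Stock lattice S(k, j) with j the centered position index:
  k=0: S(0,+0) = 55.2700
  k=1: S(1,-1) = 45.3423; S(1,+0) = 55.2700; S(1,+1) = 67.3714
  k=2: S(2,-2) = 37.1978; S(2,-1) = 45.3423; S(2,+0) = 55.2700; S(2,+1) = 67.3714; S(2,+2) = 82.1223
  k=3: S(3,-3) = 30.5163; S(3,-2) = 37.1978; S(3,-1) = 45.3423; S(3,+0) = 55.2700; S(3,+1) = 67.3714; S(3,+2) = 82.1223; S(3,+3) = 100.1030
Terminal payoffs V(N, j) = max(K - S_T, 0):
  V(3,-3) = 20.093712; V(3,-2) = 13.412168; V(3,-1) = 5.267700; V(3,+0) = 0.000000; V(3,+1) = 0.000000; V(3,+2) = 0.000000; V(3,+3) = 0.000000
Backward induction: V(k, j) = exp(-r*dt) * [p_u * V(k+1, j+1) + p_m * V(k+1, j) + p_d * V(k+1, j-1)]
  V(2,-2) = exp(-r*dt) * [p_u*5.267700 + p_m*13.412168 + p_d*20.093712] = 11.766106
  V(2,-1) = exp(-r*dt) * [p_u*0.000000 + p_m*5.267700 + p_d*13.412168] = 4.680768
  V(2,+0) = exp(-r*dt) * [p_u*0.000000 + p_m*0.000000 + p_d*5.267700] = 0.504336
  V(2,+1) = exp(-r*dt) * [p_u*0.000000 + p_m*0.000000 + p_d*0.000000] = 0.000000
  V(2,+2) = exp(-r*dt) * [p_u*0.000000 + p_m*0.000000 + p_d*0.000000] = 0.000000
  V(1,-1) = exp(-r*dt) * [p_u*0.504336 + p_m*4.680768 + p_d*11.766106] = 4.259026
  V(1,+0) = exp(-r*dt) * [p_u*0.000000 + p_m*0.504336 + p_d*4.680768] = 0.773344
  V(1,+1) = exp(-r*dt) * [p_u*0.000000 + p_m*0.000000 + p_d*0.504336] = 0.048286
  V(0,+0) = exp(-r*dt) * [p_u*0.048286 + p_m*0.773344 + p_d*4.259026] = 0.917370

Answer: Price = V(0,0) = 0.9174


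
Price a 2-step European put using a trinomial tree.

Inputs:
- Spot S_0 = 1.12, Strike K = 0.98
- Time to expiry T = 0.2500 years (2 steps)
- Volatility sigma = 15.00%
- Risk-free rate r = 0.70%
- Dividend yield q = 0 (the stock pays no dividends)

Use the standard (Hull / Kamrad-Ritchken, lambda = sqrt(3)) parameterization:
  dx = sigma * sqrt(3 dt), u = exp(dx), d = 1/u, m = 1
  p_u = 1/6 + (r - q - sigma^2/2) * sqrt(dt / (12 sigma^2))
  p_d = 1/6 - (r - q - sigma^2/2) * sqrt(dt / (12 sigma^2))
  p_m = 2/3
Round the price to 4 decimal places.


dt = T/N = 0.125000; dx = sigma*sqrt(3*dt) = 0.091856
u = exp(dx) = 1.096207; d = 1/u = 0.912237
p_u = 0.163775, p_m = 0.666667, p_d = 0.169558
Discount per step: exp(-r*dt) = 0.999125
Stock lattice S(k, j) with j the centered position index:
  k=0: S(0,+0) = 1.1200
  k=1: S(1,-1) = 1.0217; S(1,+0) = 1.1200; S(1,+1) = 1.2278
  k=2: S(2,-2) = 0.9320; S(2,-1) = 1.0217; S(2,+0) = 1.1200; S(2,+1) = 1.2278; S(2,+2) = 1.3459
Terminal payoffs V(N, j) = max(K - S_T, 0):
  V(2,-2) = 0.047963; V(2,-1) = 0.000000; V(2,+0) = 0.000000; V(2,+1) = 0.000000; V(2,+2) = 0.000000
Backward induction: V(k, j) = exp(-r*dt) * [p_u * V(k+1, j+1) + p_m * V(k+1, j) + p_d * V(k+1, j-1)]
  V(1,-1) = exp(-r*dt) * [p_u*0.000000 + p_m*0.000000 + p_d*0.047963] = 0.008125
  V(1,+0) = exp(-r*dt) * [p_u*0.000000 + p_m*0.000000 + p_d*0.000000] = 0.000000
  V(1,+1) = exp(-r*dt) * [p_u*0.000000 + p_m*0.000000 + p_d*0.000000] = 0.000000
  V(0,+0) = exp(-r*dt) * [p_u*0.000000 + p_m*0.000000 + p_d*0.008125] = 0.001377

Answer: Price = V(0,0) = 0.0014


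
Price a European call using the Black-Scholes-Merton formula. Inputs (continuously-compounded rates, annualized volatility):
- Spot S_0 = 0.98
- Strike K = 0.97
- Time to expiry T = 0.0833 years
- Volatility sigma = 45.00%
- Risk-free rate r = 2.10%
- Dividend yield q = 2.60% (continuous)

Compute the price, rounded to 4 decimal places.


d1 = (ln(S/K) + (r - q + 0.5*sigma^2) * T) / (sigma * sqrt(T)) = 0.14070242
d2 = d1 - sigma * sqrt(T) = 0.01082460
exp(-rT) = 0.99825223; exp(-qT) = 0.99783654
C = S_0 * exp(-qT) * N(d1) - K * exp(-rT) * N(d2)
N(d1) = 0.55594749; N(d2) = 0.50431831
C = 0.9800 * 0.99783654 * 0.55594749 - 0.9700 * 0.99825223 * 0.50431831 = 0.0553

Answer: Price = 0.0553


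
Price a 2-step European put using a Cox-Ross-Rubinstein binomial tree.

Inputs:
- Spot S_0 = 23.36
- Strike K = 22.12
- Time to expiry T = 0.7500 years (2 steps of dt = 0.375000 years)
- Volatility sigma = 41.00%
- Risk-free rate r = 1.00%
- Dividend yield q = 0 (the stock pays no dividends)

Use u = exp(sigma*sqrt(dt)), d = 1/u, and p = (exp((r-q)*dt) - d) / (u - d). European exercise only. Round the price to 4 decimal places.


Answer: Price = V(0,0) = 2.4405

Derivation:
dt = T/N = 0.375000
u = exp(sigma*sqrt(dt)) = 1.285404; d = 1/u = 0.777966
p = (exp((r-q)*dt) - d) / (u - d) = 0.444963
Discount per step: exp(-r*dt) = 0.996257
Stock lattice S(k, i) with i counting down-moves:
  k=0: S(0,0) = 23.3600
  k=1: S(1,0) = 30.0270; S(1,1) = 18.1733
  k=2: S(2,0) = 38.5968; S(2,1) = 23.3600; S(2,2) = 14.1382
Terminal payoffs V(N, i) = max(K - S_T, 0):
  V(2,0) = 0.000000; V(2,1) = 0.000000; V(2,2) = 7.981808
Backward induction: V(k, i) = exp(-r*dt) * [p * V(k+1, i) + (1-p) * V(k+1, i+1)].
  V(1,0) = exp(-r*dt) * [p*0.000000 + (1-p)*0.000000] = 0.000000
  V(1,1) = exp(-r*dt) * [p*0.000000 + (1-p)*7.981808] = 4.413613
  V(0,0) = exp(-r*dt) * [p*0.000000 + (1-p)*4.413613] = 2.440548


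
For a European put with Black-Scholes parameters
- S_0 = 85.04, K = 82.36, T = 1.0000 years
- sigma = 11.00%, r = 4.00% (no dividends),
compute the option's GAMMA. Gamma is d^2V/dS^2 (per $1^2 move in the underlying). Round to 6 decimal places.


Answer: Gamma = 0.033152

Derivation:
d1 = 0.7097441079; d2 = 0.5997441079
phi(d1) = 0.3101166126; exp(-qT) = 1.0000000000; exp(-rT) = 0.9607894392
Gamma = exp(-qT) * phi(d1) / (S * sigma * sqrt(T)) = 1.0000000000 * 0.3101166126 / (85.0400 * 0.1100 * 1.0000000000) = 0.033152


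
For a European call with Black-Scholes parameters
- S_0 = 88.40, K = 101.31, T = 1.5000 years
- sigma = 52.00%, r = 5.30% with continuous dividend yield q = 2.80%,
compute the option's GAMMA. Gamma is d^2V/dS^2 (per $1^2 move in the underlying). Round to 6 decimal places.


Answer: Gamma = 0.006705

Derivation:
d1 = 0.1632786629; d2 = -0.4735886703
phi(d1) = 0.3936596820; exp(-qT) = 0.9588697806; exp(-rT) = 0.9235780200
Gamma = exp(-qT) * phi(d1) / (S * sigma * sqrt(T)) = 0.9588697806 * 0.3936596820 / (88.4000 * 0.5200 * 1.2247448714) = 0.006705


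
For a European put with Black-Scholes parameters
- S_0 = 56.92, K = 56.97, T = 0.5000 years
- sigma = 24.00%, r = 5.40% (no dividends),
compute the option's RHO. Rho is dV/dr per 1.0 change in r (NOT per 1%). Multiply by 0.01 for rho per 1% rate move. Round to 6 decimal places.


Answer: Rho = -13.099685

Derivation:
d1 = 0.2387779376; d2 = 0.0690723101
phi(d1) = 0.3877300283; exp(-qT) = 1.0000000000; exp(-rT) = 0.9733612415
N(-d2) = 0.4724660309
Rho = -K*T*exp(-rT)*N(-d2) = -56.9700 * 0.5000 * 0.9733612415 * 0.4724660309 = -13.099685


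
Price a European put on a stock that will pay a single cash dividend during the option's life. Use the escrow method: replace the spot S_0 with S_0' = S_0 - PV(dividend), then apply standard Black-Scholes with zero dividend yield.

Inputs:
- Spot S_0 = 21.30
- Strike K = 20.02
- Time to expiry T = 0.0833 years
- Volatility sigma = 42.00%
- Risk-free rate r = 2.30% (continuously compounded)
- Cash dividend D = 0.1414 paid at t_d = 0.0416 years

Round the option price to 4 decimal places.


PV(D) = D * exp(-r * t_d) = 0.1414 * 0.99904366 = 0.14126477
S_0' = S_0 - PV(D) = 21.3000 - 0.14126477 = 21.15873523
d1 = (ln(S_0'/K) + (r + sigma^2/2)*T) / (sigma*sqrt(T)) = 0.53278658
d2 = d1 - sigma*sqrt(T) = 0.41156728
exp(-rT) = 0.99808593
N(-d1) = 0.29709066; N(-d2) = 0.34032831
P = K * exp(-rT) * N(-d2) - S_0' * N(-d1) = 20.0200 * 0.99808593 * 0.34032831 - 21.15873523 * 0.29709066 = 0.5143

Answer: Price = 0.5143


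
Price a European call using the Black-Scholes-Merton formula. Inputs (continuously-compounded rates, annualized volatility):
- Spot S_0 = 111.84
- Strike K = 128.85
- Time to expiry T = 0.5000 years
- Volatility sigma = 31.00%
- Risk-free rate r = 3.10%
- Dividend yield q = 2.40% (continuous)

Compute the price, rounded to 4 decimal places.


Answer: Price = 4.1551

Derivation:
d1 = (ln(S/K) + (r - q + 0.5*sigma^2) * T) / (sigma * sqrt(T)) = -0.52031498
d2 = d1 - sigma * sqrt(T) = -0.73951809
exp(-rT) = 0.98461951; exp(-qT) = 0.98807171
C = S_0 * exp(-qT) * N(d1) - K * exp(-rT) * N(d2)
N(d1) = 0.30142203; N(d2) = 0.22979623
C = 111.8400 * 0.98807171 * 0.30142203 - 128.8500 * 0.98461951 * 0.22979623 = 4.1551


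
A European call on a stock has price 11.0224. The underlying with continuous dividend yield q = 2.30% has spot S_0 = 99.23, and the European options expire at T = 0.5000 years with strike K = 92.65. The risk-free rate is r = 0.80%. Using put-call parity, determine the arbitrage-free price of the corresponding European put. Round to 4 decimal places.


Put-call parity: C - P = S_0 * exp(-qT) - K * exp(-rT).
S_0 * exp(-qT) = 99.2300 * 0.98856587 = 98.09539150
K * exp(-rT) = 92.6500 * 0.99600799 = 92.28014021
P = C - S*exp(-qT) + K*exp(-rT)
P = 11.0224 - 98.09539150 + 92.28014021 = 5.2071

Answer: Put price = 5.2071


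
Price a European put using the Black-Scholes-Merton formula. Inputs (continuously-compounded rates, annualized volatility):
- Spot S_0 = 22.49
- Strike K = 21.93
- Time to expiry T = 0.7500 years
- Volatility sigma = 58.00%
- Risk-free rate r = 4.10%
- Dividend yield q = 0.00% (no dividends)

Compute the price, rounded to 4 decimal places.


d1 = (ln(S/K) + (r - q + 0.5*sigma^2) * T) / (sigma * sqrt(T)) = 0.36256642
d2 = d1 - sigma * sqrt(T) = -0.13972831
exp(-rT) = 0.96971797; exp(-qT) = 1.00000000
P = K * exp(-rT) * N(-d2) - S_0 * exp(-qT) * N(-d1)
N(-d1) = 0.35846440; N(-d2) = 0.55556267
P = 21.9300 * 0.96971797 * 0.55556267 - 22.4900 * 1.00000000 * 0.35846440 = 3.7527

Answer: Price = 3.7527


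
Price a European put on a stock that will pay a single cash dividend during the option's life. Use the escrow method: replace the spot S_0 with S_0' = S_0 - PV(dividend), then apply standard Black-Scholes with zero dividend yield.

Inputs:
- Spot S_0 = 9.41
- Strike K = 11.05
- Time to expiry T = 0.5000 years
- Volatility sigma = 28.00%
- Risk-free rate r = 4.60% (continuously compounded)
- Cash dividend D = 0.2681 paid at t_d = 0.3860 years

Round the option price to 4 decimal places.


PV(D) = D * exp(-r * t_d) = 0.2681 * 0.98240071 = 0.26338163
S_0' = S_0 - PV(D) = 9.4100 - 0.26338163 = 9.14661837
d1 = (ln(S_0'/K) + (r + sigma^2/2)*T) / (sigma*sqrt(T)) = -0.73966498
d2 = d1 - sigma*sqrt(T) = -0.93765488
exp(-rT) = 0.97726248
N(-d1) = 0.77024835; N(-d2) = 0.82578910
P = K * exp(-rT) * N(-d2) - S_0' * N(-d1) = 11.0500 * 0.97726248 * 0.82578910 - 9.14661837 * 0.77024835 = 1.8723

Answer: Price = 1.8723


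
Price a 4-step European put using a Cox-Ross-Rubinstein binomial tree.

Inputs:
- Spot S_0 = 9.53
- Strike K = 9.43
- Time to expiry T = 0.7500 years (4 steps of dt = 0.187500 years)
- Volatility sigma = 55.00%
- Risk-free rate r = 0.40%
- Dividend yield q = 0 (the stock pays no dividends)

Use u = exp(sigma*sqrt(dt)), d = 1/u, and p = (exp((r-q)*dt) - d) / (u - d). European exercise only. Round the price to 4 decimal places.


Answer: Price = V(0,0) = 1.6293

Derivation:
dt = T/N = 0.187500
u = exp(sigma*sqrt(dt)) = 1.268908; d = 1/u = 0.788079
p = (exp((r-q)*dt) - d) / (u - d) = 0.442301
Discount per step: exp(-r*dt) = 0.999250
Stock lattice S(k, i) with i counting down-moves:
  k=0: S(0,0) = 9.5300
  k=1: S(1,0) = 12.0927; S(1,1) = 7.5104
  k=2: S(2,0) = 15.3445; S(2,1) = 9.5300; S(2,2) = 5.9188
  k=3: S(3,0) = 19.4708; S(3,1) = 12.0927; S(3,2) = 7.5104; S(3,3) = 4.6645
  k=4: S(4,0) = 24.7067; S(4,1) = 15.3445; S(4,2) = 9.5300; S(4,3) = 5.9188; S(4,4) = 3.6760
Terminal payoffs V(N, i) = max(K - S_T, 0):
  V(4,0) = 0.000000; V(4,1) = 0.000000; V(4,2) = 0.000000; V(4,3) = 3.511218; V(4,4) = 5.754031
Backward induction: V(k, i) = exp(-r*dt) * [p * V(k+1, i) + (1-p) * V(k+1, i+1)].
  V(3,0) = exp(-r*dt) * [p*0.000000 + (1-p)*0.000000] = 0.000000
  V(3,1) = exp(-r*dt) * [p*0.000000 + (1-p)*0.000000] = 0.000000
  V(3,2) = exp(-r*dt) * [p*0.000000 + (1-p)*3.511218] = 1.956735
  V(3,3) = exp(-r*dt) * [p*3.511218 + (1-p)*5.754031] = 4.758462
  V(2,0) = exp(-r*dt) * [p*0.000000 + (1-p)*0.000000] = 0.000000
  V(2,1) = exp(-r*dt) * [p*0.000000 + (1-p)*1.956735] = 1.090451
  V(2,2) = exp(-r*dt) * [p*1.956735 + (1-p)*4.758462] = 3.516617
  V(1,0) = exp(-r*dt) * [p*0.000000 + (1-p)*1.090451] = 0.607687
  V(1,1) = exp(-r*dt) * [p*1.090451 + (1-p)*3.516617] = 2.441689
  V(0,0) = exp(-r*dt) * [p*0.607687 + (1-p)*2.441689] = 1.629286


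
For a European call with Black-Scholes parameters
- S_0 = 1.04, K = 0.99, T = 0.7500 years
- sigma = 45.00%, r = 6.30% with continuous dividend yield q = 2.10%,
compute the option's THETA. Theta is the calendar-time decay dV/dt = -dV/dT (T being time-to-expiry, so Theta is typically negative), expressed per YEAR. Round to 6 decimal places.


Answer: Theta = -0.113801

Derivation:
d1 = 0.4021143242; d2 = 0.0124028925
phi(d1) = 0.3679579925; exp(-qT) = 0.9843733826; exp(-rT) = 0.9538489056
Theta = -S*exp(-qT)*phi(d1)*sigma/(2*sqrt(T)) - r*K*exp(-rT)*N(d2) + q*S*exp(-qT)*N(d1)
N(d1) = 0.6562000543; N(d2) = 0.5049479114; sqrt(T) = 0.8660254038
Term 1 = -1.0400 * 0.9843733826 * 0.3679579925 * 0.4500 / (2 * 0.8660254038) = -0.0978685893
Term 2 = -0.0630 * 0.9900 * 0.9538489056 * 0.5049479114 = -0.0300401371
Term 3 = 0.0210 * 1.0400 * 0.9843733826 * 0.6562000543 = 0.0141074577
Theta = -0.0978685893 + (-0.0300401371) + (0.0141074577) = -0.113801


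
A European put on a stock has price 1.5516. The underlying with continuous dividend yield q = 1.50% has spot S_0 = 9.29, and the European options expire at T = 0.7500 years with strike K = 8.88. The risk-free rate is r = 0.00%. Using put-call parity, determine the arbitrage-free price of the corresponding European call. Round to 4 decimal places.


Answer: Call price = 1.8577

Derivation:
Put-call parity: C - P = S_0 * exp(-qT) - K * exp(-rT).
S_0 * exp(-qT) = 9.2900 * 0.98881304 = 9.18607318
K * exp(-rT) = 8.8800 * 1.00000000 = 8.88000000
C = P + S*exp(-qT) - K*exp(-rT)
C = 1.5516 + 9.18607318 - 8.88000000 = 1.8577


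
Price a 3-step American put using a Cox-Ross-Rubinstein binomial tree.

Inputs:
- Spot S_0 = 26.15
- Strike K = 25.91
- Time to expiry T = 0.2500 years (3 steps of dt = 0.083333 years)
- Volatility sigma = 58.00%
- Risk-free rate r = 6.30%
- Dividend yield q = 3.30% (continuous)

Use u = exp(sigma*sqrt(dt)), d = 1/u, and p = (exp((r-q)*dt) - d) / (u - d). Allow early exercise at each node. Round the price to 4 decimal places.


dt = T/N = 0.083333
u = exp(sigma*sqrt(dt)) = 1.182264; d = 1/u = 0.845834
p = (exp((r-q)*dt) - d) / (u - d) = 0.465680
Discount per step: exp(-r*dt) = 0.994764
Stock lattice S(k, i) with i counting down-moves:
  k=0: S(0,0) = 26.1500
  k=1: S(1,0) = 30.9162; S(1,1) = 22.1186
  k=2: S(2,0) = 36.5511; S(2,1) = 26.1500; S(2,2) = 18.7087
  k=3: S(3,0) = 43.2131; S(3,1) = 30.9162; S(3,2) = 22.1186; S(3,3) = 15.8244
Terminal payoffs V(N, i) = max(K - S_T, 0):
  V(3,0) = 0.000000; V(3,1) = 0.000000; V(3,2) = 3.791428; V(3,3) = 10.085578
Backward induction: V(k, i) = exp(-r*dt) * [p * V(k+1, i) + (1-p) * V(k+1, i+1)]; then take max(V_cont, immediate exercise) for American.
  V(2,0) = exp(-r*dt) * [p*0.000000 + (1-p)*0.000000] = 0.000000; exercise = 0.000000; V(2,0) = max -> 0.000000
  V(2,1) = exp(-r*dt) * [p*0.000000 + (1-p)*3.791428] = 2.015229; exercise = 0.000000; V(2,1) = max -> 2.015229
  V(2,2) = exp(-r*dt) * [p*3.791428 + (1-p)*10.085578] = 7.117056; exercise = 7.201349; V(2,2) = max -> 7.201349
  V(1,0) = exp(-r*dt) * [p*0.000000 + (1-p)*2.015229] = 1.071139; exercise = 0.000000; V(1,0) = max -> 1.071139
  V(1,1) = exp(-r*dt) * [p*2.015229 + (1-p)*7.201349] = 4.761215; exercise = 3.791428; V(1,1) = max -> 4.761215
  V(0,0) = exp(-r*dt) * [p*1.071139 + (1-p)*4.761215] = 3.026888; exercise = 0.000000; V(0,0) = max -> 3.026888

Answer: Price = V(0,0) = 3.0269


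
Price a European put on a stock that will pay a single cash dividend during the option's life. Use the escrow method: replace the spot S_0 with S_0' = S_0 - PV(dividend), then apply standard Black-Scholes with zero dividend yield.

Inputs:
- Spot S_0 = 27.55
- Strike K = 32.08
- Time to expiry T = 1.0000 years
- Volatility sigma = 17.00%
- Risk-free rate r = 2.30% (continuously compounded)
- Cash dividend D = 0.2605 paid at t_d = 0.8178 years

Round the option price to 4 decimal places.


Answer: Price = 4.6371

Derivation:
PV(D) = D * exp(-r * t_d) = 0.2605 * 0.98136639 = 0.25564595
S_0' = S_0 - PV(D) = 27.5500 - 0.25564595 = 27.29435405
d1 = (ln(S_0'/K) + (r + sigma^2/2)*T) / (sigma*sqrt(T)) = -0.73001714
d2 = d1 - sigma*sqrt(T) = -0.90001714
exp(-rT) = 0.97726248
N(-d1) = 0.76731015; N(-d2) = 0.81594443
P = K * exp(-rT) * N(-d2) - S_0' * N(-d1) = 32.0800 * 0.97726248 * 0.81594443 - 27.29435405 * 0.76731015 = 4.6371


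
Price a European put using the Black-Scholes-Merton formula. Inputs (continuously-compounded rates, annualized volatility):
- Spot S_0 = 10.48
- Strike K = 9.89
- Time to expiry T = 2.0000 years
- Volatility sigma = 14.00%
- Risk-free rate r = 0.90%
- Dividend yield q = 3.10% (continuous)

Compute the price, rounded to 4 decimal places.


Answer: Price = 0.7051

Derivation:
d1 = (ln(S/K) + (r - q + 0.5*sigma^2) * T) / (sigma * sqrt(T)) = 0.16942548
d2 = d1 - sigma * sqrt(T) = -0.02856442
exp(-rT) = 0.98216103; exp(-qT) = 0.93988289
P = K * exp(-rT) * N(-d2) - S_0 * exp(-qT) * N(-d1)
N(-d1) = 0.43273099; N(-d2) = 0.51139401
P = 9.8900 * 0.98216103 * 0.51139401 - 10.4800 * 0.93988289 * 0.43273099 = 0.7051


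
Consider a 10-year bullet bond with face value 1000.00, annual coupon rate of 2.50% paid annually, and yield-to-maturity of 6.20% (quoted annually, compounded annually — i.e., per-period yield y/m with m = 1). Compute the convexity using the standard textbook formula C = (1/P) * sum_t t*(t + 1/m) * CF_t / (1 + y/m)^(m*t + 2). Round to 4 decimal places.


Coupon per period c = face * coupon_rate / m = 25.000000
Periods per year m = 1; per-period yield y/m = 0.062000
Number of cashflows N = 10
Cashflows (t years, CF_t, discount factor 1/(1+y/m)^(m*t), PV):
  t = 1.0000: CF_t = 25.000000, DF = 0.941620, PV = 23.540490
  t = 2.0000: CF_t = 25.000000, DF = 0.886647, PV = 22.166186
  t = 3.0000: CF_t = 25.000000, DF = 0.834885, PV = 20.872115
  t = 4.0000: CF_t = 25.000000, DF = 0.786144, PV = 19.653592
  t = 5.0000: CF_t = 25.000000, DF = 0.740248, PV = 18.506207
  t = 6.0000: CF_t = 25.000000, DF = 0.697032, PV = 17.425807
  t = 7.0000: CF_t = 25.000000, DF = 0.656339, PV = 16.408481
  t = 8.0000: CF_t = 25.000000, DF = 0.618022, PV = 15.450548
  t = 9.0000: CF_t = 25.000000, DF = 0.581942, PV = 14.548538
  t = 10.0000: CF_t = 1025.000000, DF = 0.547968, PV = 561.666728
Price P = sum_t PV_t = 730.238693
Convexity numerator sum_t t*(t + 1/m) * CF_t / (1+y/m)^(m*t + 2):
  t = 1.0000: term = 41.744230
  t = 2.0000: term = 117.921554
  t = 3.0000: term = 222.074489
  t = 4.0000: term = 348.516147
  t = 5.0000: term = 492.254445
  t = 6.0000: term = 648.922997
  t = 7.0000: term = 814.718138
  t = 8.0000: term = 986.341571
  t = 9.0000: term = 1160.948177
  t = 10.0000: term = 54780.040576
Convexity = (1/P) * sum = 59613.482323 / 730.238693 = 81.635612

Answer: Convexity = 81.6356


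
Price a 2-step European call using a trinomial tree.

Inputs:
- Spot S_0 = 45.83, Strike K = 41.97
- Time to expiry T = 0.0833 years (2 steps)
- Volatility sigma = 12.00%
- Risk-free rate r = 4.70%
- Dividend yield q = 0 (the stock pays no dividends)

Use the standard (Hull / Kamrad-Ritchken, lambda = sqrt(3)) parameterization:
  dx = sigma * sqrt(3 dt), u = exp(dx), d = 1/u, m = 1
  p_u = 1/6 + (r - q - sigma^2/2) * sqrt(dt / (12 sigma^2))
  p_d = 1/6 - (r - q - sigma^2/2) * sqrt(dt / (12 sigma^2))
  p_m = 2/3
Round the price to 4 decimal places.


Answer: Price = V(0,0) = 4.0239

Derivation:
dt = T/N = 0.041650; dx = sigma*sqrt(3*dt) = 0.042418
u = exp(dx) = 1.043330; d = 1/u = 0.958469
p_u = 0.186206, p_m = 0.666667, p_d = 0.147127
Discount per step: exp(-r*dt) = 0.998044
Stock lattice S(k, j) with j the centered position index:
  k=0: S(0,+0) = 45.8300
  k=1: S(1,-1) = 43.9266; S(1,+0) = 45.8300; S(1,+1) = 47.8158
  k=2: S(2,-2) = 42.1023; S(2,-1) = 43.9266; S(2,+0) = 45.8300; S(2,+1) = 47.8158; S(2,+2) = 49.8877
Terminal payoffs V(N, j) = max(S_T - K, 0):
  V(2,-2) = 0.132329; V(2,-1) = 1.956640; V(2,+0) = 3.860000; V(2,+1) = 5.845833; V(2,+2) = 7.917713
Backward induction: V(k, j) = exp(-r*dt) * [p_u * V(k+1, j+1) + p_m * V(k+1, j) + p_d * V(k+1, j-1)]
  V(1,-1) = exp(-r*dt) * [p_u*3.860000 + p_m*1.956640 + p_d*0.132329] = 2.038658
  V(1,+0) = exp(-r*dt) * [p_u*5.845833 + p_m*3.860000 + p_d*1.956640] = 3.942015
  V(1,+1) = exp(-r*dt) * [p_u*7.917713 + p_m*5.845833 + p_d*3.860000] = 5.927845
  V(0,+0) = exp(-r*dt) * [p_u*5.927845 + p_m*3.942015 + p_d*2.038658] = 4.023870


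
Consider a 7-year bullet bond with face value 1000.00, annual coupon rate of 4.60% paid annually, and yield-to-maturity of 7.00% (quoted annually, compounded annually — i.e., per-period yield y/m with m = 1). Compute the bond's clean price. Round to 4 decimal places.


Answer: Price = 870.6571

Derivation:
Coupon per period c = face * coupon_rate / m = 46.000000
Periods per year m = 1; per-period yield y/m = 0.070000
Number of cashflows N = 7
Cashflows (t years, CF_t, discount factor 1/(1+y/m)^(m*t), PV):
  t = 1.0000: CF_t = 46.000000, DF = 0.934579, PV = 42.990654
  t = 2.0000: CF_t = 46.000000, DF = 0.873439, PV = 40.178182
  t = 3.0000: CF_t = 46.000000, DF = 0.816298, PV = 37.549702
  t = 4.0000: CF_t = 46.000000, DF = 0.762895, PV = 35.093180
  t = 5.0000: CF_t = 46.000000, DF = 0.712986, PV = 32.797364
  t = 6.0000: CF_t = 46.000000, DF = 0.666342, PV = 30.651742
  t = 7.0000: CF_t = 1046.000000, DF = 0.622750, PV = 651.396230
Price P = sum_t PV_t = 870.657054


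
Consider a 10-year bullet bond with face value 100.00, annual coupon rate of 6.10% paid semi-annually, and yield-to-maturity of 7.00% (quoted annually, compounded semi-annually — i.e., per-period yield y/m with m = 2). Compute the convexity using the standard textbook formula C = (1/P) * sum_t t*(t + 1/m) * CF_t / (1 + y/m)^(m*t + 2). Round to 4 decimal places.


Coupon per period c = face * coupon_rate / m = 3.050000
Periods per year m = 2; per-period yield y/m = 0.035000
Number of cashflows N = 20
Cashflows (t years, CF_t, discount factor 1/(1+y/m)^(m*t), PV):
  t = 0.5000: CF_t = 3.050000, DF = 0.966184, PV = 2.946860
  t = 1.0000: CF_t = 3.050000, DF = 0.933511, PV = 2.847208
  t = 1.5000: CF_t = 3.050000, DF = 0.901943, PV = 2.750925
  t = 2.0000: CF_t = 3.050000, DF = 0.871442, PV = 2.657899
  t = 2.5000: CF_t = 3.050000, DF = 0.841973, PV = 2.568018
  t = 3.0000: CF_t = 3.050000, DF = 0.813501, PV = 2.481177
  t = 3.5000: CF_t = 3.050000, DF = 0.785991, PV = 2.397272
  t = 4.0000: CF_t = 3.050000, DF = 0.759412, PV = 2.316205
  t = 4.5000: CF_t = 3.050000, DF = 0.733731, PV = 2.237879
  t = 5.0000: CF_t = 3.050000, DF = 0.708919, PV = 2.162202
  t = 5.5000: CF_t = 3.050000, DF = 0.684946, PV = 2.089084
  t = 6.0000: CF_t = 3.050000, DF = 0.661783, PV = 2.018439
  t = 6.5000: CF_t = 3.050000, DF = 0.639404, PV = 1.950183
  t = 7.0000: CF_t = 3.050000, DF = 0.617782, PV = 1.884234
  t = 7.5000: CF_t = 3.050000, DF = 0.596891, PV = 1.820516
  t = 8.0000: CF_t = 3.050000, DF = 0.576706, PV = 1.758953
  t = 8.5000: CF_t = 3.050000, DF = 0.557204, PV = 1.699472
  t = 9.0000: CF_t = 3.050000, DF = 0.538361, PV = 1.642001
  t = 9.5000: CF_t = 3.050000, DF = 0.520156, PV = 1.586475
  t = 10.0000: CF_t = 103.050000, DF = 0.502566, PV = 51.789414
Price P = sum_t PV_t = 93.604419
Convexity numerator sum_t t*(t + 1/m) * CF_t / (1+y/m)^(m*t + 2):
  t = 0.5000: term = 1.375463
  t = 1.0000: term = 3.986848
  t = 1.5000: term = 7.704054
  t = 2.0000: term = 12.405885
  t = 2.5000: term = 17.979543
  t = 3.0000: term = 24.320155
  t = 3.5000: term = 31.330313
  t = 4.0000: term = 38.919643
  t = 4.5000: term = 47.004400
  t = 5.0000: term = 55.507074
  t = 5.5000: term = 64.356028
  t = 6.0000: term = 73.485144
  t = 6.5000: term = 82.833496
  t = 7.0000: term = 92.345034
  t = 7.5000: term = 101.968292
  t = 8.0000: term = 111.656100
  t = 8.5000: term = 121.365326
  t = 9.0000: term = 131.056619
  t = 9.5000: term = 140.694169
  t = 10.0000: term = 5076.327112
Convexity = (1/P) * sum = 6236.620698 / 93.604419 = 66.627418

Answer: Convexity = 66.6274


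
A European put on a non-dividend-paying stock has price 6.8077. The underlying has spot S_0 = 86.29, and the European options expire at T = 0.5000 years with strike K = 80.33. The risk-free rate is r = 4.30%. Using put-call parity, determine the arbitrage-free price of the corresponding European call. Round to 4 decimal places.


Put-call parity: C - P = S_0 * exp(-qT) - K * exp(-rT).
S_0 * exp(-qT) = 86.2900 * 1.00000000 = 86.29000000
K * exp(-rT) = 80.3300 * 0.97872948 = 78.62133893
C = P + S*exp(-qT) - K*exp(-rT)
C = 6.8077 + 86.29000000 - 78.62133893 = 14.4764

Answer: Call price = 14.4764


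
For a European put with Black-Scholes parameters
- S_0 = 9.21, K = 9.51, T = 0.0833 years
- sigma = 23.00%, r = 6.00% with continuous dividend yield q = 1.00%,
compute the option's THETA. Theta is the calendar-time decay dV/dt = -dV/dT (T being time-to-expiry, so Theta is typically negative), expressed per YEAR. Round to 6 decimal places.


d1 = -0.3869383428; d2 = -0.4533203433
phi(d1) = 0.3701676848; exp(-qT) = 0.9991673468; exp(-rT) = 0.9950144692
Theta = -S*exp(-qT)*phi(d1)*sigma/(2*sqrt(T)) + r*K*exp(-rT)*N(-d2) - q*S*exp(-qT)*N(-d1)
N(-d1) = 0.6505990728; N(-d2) = 0.6748409569; sqrt(T) = 0.2886173938
Term 1 = -9.2100 * 0.9991673468 * 0.3701676848 * 0.2300 / (2 * 0.2886173938) = -1.3572870491
Term 2 = 0.0600 * 9.5100 * 0.9950144692 * 0.6748409569 = 0.3831445003
Term 3 = -0.0100 * 9.2100 * 0.9991673468 * 0.6505990728 = -0.0598702819
Theta = -1.3572870491 + (0.3831445003) + (-0.0598702819) = -1.034013

Answer: Theta = -1.034013


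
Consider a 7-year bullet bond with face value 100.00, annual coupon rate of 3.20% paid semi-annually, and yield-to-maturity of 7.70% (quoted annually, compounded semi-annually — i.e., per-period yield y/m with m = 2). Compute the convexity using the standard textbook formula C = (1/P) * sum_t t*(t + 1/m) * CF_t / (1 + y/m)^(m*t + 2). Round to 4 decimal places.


Answer: Convexity = 41.4095

Derivation:
Coupon per period c = face * coupon_rate / m = 1.600000
Periods per year m = 2; per-period yield y/m = 0.038500
Number of cashflows N = 14
Cashflows (t years, CF_t, discount factor 1/(1+y/m)^(m*t), PV):
  t = 0.5000: CF_t = 1.600000, DF = 0.962927, PV = 1.540684
  t = 1.0000: CF_t = 1.600000, DF = 0.927229, PV = 1.483566
  t = 1.5000: CF_t = 1.600000, DF = 0.892854, PV = 1.428567
  t = 2.0000: CF_t = 1.600000, DF = 0.859754, PV = 1.375606
  t = 2.5000: CF_t = 1.600000, DF = 0.827880, PV = 1.324608
  t = 3.0000: CF_t = 1.600000, DF = 0.797188, PV = 1.275502
  t = 3.5000: CF_t = 1.600000, DF = 0.767635, PV = 1.228215
  t = 4.0000: CF_t = 1.600000, DF = 0.739176, PV = 1.182682
  t = 4.5000: CF_t = 1.600000, DF = 0.711773, PV = 1.138837
  t = 5.0000: CF_t = 1.600000, DF = 0.685386, PV = 1.096617
  t = 5.5000: CF_t = 1.600000, DF = 0.659977, PV = 1.055962
  t = 6.0000: CF_t = 1.600000, DF = 0.635509, PV = 1.016815
  t = 6.5000: CF_t = 1.600000, DF = 0.611949, PV = 0.979119
  t = 7.0000: CF_t = 101.600000, DF = 0.589263, PV = 59.869095
Price P = sum_t PV_t = 75.995875
Convexity numerator sum_t t*(t + 1/m) * CF_t / (1+y/m)^(m*t + 2):
  t = 0.5000: term = 0.714283
  t = 1.0000: term = 2.063409
  t = 1.5000: term = 3.973825
  t = 2.0000: term = 6.377508
  t = 2.5000: term = 9.211614
  t = 3.0000: term = 12.418161
  t = 3.5000: term = 15.943715
  t = 4.0000: term = 19.739106
  t = 4.5000: term = 23.759155
  t = 5.0000: term = 27.962414
  t = 5.5000: term = 32.310926
  t = 6.0000: term = 36.769996
  t = 6.5000: term = 41.307971
  t = 7.0000: term = 2914.398921
Convexity = (1/P) * sum = 3146.951003 / 75.995875 = 41.409498


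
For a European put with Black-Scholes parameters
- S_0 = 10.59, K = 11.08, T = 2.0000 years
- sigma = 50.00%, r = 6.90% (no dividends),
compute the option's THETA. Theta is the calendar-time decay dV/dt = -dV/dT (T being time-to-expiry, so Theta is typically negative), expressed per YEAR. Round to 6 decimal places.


Answer: Theta = -0.272477

Derivation:
d1 = 0.4847478308; d2 = -0.2223589504
phi(d1) = 0.3547192090; exp(-qT) = 1.0000000000; exp(-rT) = 0.8710986917
Theta = -S*exp(-qT)*phi(d1)*sigma/(2*sqrt(T)) + r*K*exp(-rT)*N(-d2) - q*S*exp(-qT)*N(-d1)
N(-d1) = 0.3139276166; N(-d2) = 0.5879827676; sqrt(T) = 1.4142135624
Term 1 = -10.5900 * 1.0000000000 * 0.3547192090 * 0.5000 / (2 * 1.4142135624) = -0.6640574881
Term 2 = 0.0690 * 11.0800 * 0.8710986917 * 0.5879827676 = 0.3915802783
Term 3 = 0 (no dividend yield, q = 0)
Theta = -0.6640574881 + (0.3915802783) + (0.0000000000) = -0.272477


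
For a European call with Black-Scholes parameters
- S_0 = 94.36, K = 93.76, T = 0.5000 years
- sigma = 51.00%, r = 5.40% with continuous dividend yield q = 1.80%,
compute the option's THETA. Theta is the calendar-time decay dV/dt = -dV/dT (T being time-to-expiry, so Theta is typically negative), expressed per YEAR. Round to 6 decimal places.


d1 = 0.2479142128; d2 = -0.1127102456
phi(d1) = 0.3868689547; exp(-qT) = 0.9910403788; exp(-rT) = 0.9733612415
Theta = -S*exp(-qT)*phi(d1)*sigma/(2*sqrt(T)) - r*K*exp(-rT)*N(d2) + q*S*exp(-qT)*N(d1)
N(d1) = 0.5978996085; N(d2) = 0.4551301391; sqrt(T) = 0.7071067812
Term 1 = -94.3600 * 0.9910403788 * 0.3868689547 * 0.5100 / (2 * 0.7071067812) = -13.0466298237
Term 2 = -0.0540 * 93.7600 * 0.9733612415 * 0.4551301391 = -2.2429572868
Term 3 = 0.0180 * 94.3600 * 0.9910403788 * 0.5978996085 = 1.0064218478
Theta = -13.0466298237 + (-2.2429572868) + (1.0064218478) = -14.283165

Answer: Theta = -14.283165


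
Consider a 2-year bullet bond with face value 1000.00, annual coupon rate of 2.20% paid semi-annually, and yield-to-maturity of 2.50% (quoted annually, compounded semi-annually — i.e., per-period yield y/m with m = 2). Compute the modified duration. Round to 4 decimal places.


Coupon per period c = face * coupon_rate / m = 11.000000
Periods per year m = 2; per-period yield y/m = 0.012500
Number of cashflows N = 4
Cashflows (t years, CF_t, discount factor 1/(1+y/m)^(m*t), PV):
  t = 0.5000: CF_t = 11.000000, DF = 0.987654, PV = 10.864198
  t = 1.0000: CF_t = 11.000000, DF = 0.975461, PV = 10.730072
  t = 1.5000: CF_t = 11.000000, DF = 0.963418, PV = 10.597602
  t = 2.0000: CF_t = 1011.000000, DF = 0.951524, PV = 961.991042
Price P = sum_t PV_t = 994.182913
First compute Macaulay numerator sum_t t * PV_t:
  t * PV_t at t = 0.5000: 5.432099
  t * PV_t at t = 1.0000: 10.730072
  t * PV_t at t = 1.5000: 15.896402
  t * PV_t at t = 2.0000: 1923.982084
Macaulay duration D = 1956.040657 / 994.182913 = 1.967486
Modified duration = D / (1 + y/m) = 1.967486 / (1 + 0.012500) = 1.943196

Answer: Modified duration = 1.9432


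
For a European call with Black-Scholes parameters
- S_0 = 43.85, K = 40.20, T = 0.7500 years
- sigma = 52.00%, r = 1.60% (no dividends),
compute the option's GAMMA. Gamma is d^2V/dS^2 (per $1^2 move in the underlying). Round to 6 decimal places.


d1 = 0.4447989150; d2 = -0.0055342949
phi(d1) = 0.3613668721; exp(-qT) = 1.0000000000; exp(-rT) = 0.9880717129
Gamma = exp(-qT) * phi(d1) / (S * sigma * sqrt(T)) = 1.0000000000 * 0.3613668721 / (43.8500 * 0.5200 * 0.8660254038) = 0.018300

Answer: Gamma = 0.018300


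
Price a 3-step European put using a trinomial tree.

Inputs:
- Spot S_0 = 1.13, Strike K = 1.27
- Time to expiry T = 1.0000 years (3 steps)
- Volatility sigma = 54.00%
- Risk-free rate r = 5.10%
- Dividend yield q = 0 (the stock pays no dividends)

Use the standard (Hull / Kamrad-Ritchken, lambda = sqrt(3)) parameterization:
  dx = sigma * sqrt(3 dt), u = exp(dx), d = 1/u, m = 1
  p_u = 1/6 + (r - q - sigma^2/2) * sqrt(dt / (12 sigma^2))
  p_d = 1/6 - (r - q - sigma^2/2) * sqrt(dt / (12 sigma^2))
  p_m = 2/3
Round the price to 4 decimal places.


Answer: Price = V(0,0) = 0.2869

Derivation:
dt = T/N = 0.333333; dx = sigma*sqrt(3*dt) = 0.540000
u = exp(dx) = 1.716007; d = 1/u = 0.582748
p_u = 0.137407, p_m = 0.666667, p_d = 0.195926
Discount per step: exp(-r*dt) = 0.983144
Stock lattice S(k, j) with j the centered position index:
  k=0: S(0,+0) = 1.1300
  k=1: S(1,-1) = 0.6585; S(1,+0) = 1.1300; S(1,+1) = 1.9391
  k=2: S(2,-2) = 0.3837; S(2,-1) = 0.6585; S(2,+0) = 1.1300; S(2,+1) = 1.9391; S(2,+2) = 3.3275
  k=3: S(3,-3) = 0.2236; S(3,-2) = 0.3837; S(3,-1) = 0.6585; S(3,+0) = 1.1300; S(3,+1) = 1.9391; S(3,+2) = 3.3275; S(3,+3) = 5.7100
Terminal payoffs V(N, j) = max(K - S_T, 0):
  V(3,-3) = 1.046374; V(3,-2) = 0.886257; V(3,-1) = 0.611494; V(3,+0) = 0.140000; V(3,+1) = 0.000000; V(3,+2) = 0.000000; V(3,+3) = 0.000000
Backward induction: V(k, j) = exp(-r*dt) * [p_u * V(k+1, j+1) + p_m * V(k+1, j) + p_d * V(k+1, j-1)]
  V(2,-2) = exp(-r*dt) * [p_u*0.611494 + p_m*0.886257 + p_d*1.046374] = 0.865042
  V(2,-1) = exp(-r*dt) * [p_u*0.140000 + p_m*0.611494 + p_d*0.886257] = 0.590418
  V(2,+0) = exp(-r*dt) * [p_u*0.000000 + p_m*0.140000 + p_d*0.611494] = 0.209548
  V(2,+1) = exp(-r*dt) * [p_u*0.000000 + p_m*0.000000 + p_d*0.140000] = 0.026967
  V(2,+2) = exp(-r*dt) * [p_u*0.000000 + p_m*0.000000 + p_d*0.000000] = 0.000000
  V(1,-1) = exp(-r*dt) * [p_u*0.209548 + p_m*0.590418 + p_d*0.865042] = 0.581913
  V(1,+0) = exp(-r*dt) * [p_u*0.026967 + p_m*0.209548 + p_d*0.590418] = 0.254715
  V(1,+1) = exp(-r*dt) * [p_u*0.000000 + p_m*0.026967 + p_d*0.209548] = 0.058039
  V(0,+0) = exp(-r*dt) * [p_u*0.058039 + p_m*0.254715 + p_d*0.581913] = 0.286878
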